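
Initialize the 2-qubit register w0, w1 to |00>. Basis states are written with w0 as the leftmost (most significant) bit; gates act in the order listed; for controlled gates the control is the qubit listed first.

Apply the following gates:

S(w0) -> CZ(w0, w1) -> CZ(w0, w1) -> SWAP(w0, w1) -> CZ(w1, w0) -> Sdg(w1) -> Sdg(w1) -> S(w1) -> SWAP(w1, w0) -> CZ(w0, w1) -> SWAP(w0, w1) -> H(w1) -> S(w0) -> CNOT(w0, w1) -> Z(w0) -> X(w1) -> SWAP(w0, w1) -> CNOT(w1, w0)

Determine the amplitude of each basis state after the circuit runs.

After the circuit, the state carries amplitude sqrt(2)/2 on |00>, 0 on |01>, sqrt(2)/2 on |10>, 0 on |11>.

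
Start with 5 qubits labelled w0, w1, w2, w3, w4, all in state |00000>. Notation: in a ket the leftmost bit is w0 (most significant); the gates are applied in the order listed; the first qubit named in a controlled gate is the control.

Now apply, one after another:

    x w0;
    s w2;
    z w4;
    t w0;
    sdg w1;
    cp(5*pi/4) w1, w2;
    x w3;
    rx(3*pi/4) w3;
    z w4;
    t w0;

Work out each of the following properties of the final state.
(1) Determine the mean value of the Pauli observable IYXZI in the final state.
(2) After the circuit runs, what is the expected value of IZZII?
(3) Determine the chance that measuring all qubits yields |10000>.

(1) The expectation value of IYXZI is 0.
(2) In the final state, IZZII has expectation 1.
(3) A full measurement returns |10000> with probability sqrt(2)/4 + 1/2.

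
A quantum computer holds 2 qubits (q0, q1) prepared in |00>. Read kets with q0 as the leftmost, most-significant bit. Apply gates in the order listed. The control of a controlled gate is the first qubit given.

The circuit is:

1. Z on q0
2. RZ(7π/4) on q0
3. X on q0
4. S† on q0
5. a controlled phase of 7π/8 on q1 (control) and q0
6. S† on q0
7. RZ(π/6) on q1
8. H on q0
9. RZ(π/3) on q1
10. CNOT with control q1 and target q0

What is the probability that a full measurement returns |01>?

The probability of measuring |01> is 0.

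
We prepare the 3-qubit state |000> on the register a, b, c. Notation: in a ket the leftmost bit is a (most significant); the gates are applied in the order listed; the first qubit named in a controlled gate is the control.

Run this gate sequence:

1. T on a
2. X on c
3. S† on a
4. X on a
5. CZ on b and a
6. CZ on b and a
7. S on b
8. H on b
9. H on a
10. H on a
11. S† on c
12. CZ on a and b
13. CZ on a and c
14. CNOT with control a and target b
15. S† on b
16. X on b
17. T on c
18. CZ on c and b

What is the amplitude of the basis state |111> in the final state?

|111> carries amplitude sqrt(2)*exp(3*I*pi/4)/2 in the final state. Key observation: gates 9-10 undo each other exactly, leaving only the rest of the circuit to track.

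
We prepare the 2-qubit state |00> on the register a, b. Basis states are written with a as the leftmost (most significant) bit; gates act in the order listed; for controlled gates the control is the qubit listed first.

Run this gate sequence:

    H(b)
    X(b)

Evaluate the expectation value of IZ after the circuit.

The observable IZ averages to 0.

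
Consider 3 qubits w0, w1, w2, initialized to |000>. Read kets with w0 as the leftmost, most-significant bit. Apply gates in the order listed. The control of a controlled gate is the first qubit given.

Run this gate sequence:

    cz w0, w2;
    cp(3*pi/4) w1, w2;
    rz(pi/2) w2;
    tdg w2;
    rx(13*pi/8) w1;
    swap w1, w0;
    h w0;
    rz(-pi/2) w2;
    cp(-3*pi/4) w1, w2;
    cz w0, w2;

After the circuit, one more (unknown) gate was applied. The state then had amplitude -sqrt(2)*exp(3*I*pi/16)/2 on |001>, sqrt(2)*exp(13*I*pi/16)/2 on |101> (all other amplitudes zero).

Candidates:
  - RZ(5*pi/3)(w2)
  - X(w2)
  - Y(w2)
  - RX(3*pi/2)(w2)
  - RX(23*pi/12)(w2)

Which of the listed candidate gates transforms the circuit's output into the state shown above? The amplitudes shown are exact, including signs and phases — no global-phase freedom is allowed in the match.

It was X(w2) that produced the state shown.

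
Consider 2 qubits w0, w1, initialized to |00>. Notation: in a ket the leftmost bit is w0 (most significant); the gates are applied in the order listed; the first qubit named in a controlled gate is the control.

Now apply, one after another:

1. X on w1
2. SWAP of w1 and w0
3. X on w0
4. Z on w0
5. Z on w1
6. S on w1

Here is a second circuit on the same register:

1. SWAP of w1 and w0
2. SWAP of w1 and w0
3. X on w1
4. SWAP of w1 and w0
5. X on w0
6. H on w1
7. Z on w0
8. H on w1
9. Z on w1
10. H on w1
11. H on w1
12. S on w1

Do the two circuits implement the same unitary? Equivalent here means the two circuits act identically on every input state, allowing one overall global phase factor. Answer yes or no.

Yes, they are equivalent — the unitaries differ by at most a global phase.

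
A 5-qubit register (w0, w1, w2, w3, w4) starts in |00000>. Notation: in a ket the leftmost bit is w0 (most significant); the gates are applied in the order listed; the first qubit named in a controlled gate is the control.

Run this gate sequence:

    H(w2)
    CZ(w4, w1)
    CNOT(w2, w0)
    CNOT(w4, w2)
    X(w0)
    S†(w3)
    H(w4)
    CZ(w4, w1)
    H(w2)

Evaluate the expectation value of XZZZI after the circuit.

In the final state, XZZZI has expectation 1.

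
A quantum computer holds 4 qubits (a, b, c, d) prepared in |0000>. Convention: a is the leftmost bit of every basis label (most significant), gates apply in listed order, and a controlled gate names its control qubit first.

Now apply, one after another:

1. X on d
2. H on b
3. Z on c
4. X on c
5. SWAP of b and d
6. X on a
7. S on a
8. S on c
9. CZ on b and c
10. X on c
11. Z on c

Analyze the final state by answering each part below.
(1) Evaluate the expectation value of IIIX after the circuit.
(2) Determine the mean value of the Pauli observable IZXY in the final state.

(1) The expectation value of IIIX is 1.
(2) The observable IZXY averages to 0.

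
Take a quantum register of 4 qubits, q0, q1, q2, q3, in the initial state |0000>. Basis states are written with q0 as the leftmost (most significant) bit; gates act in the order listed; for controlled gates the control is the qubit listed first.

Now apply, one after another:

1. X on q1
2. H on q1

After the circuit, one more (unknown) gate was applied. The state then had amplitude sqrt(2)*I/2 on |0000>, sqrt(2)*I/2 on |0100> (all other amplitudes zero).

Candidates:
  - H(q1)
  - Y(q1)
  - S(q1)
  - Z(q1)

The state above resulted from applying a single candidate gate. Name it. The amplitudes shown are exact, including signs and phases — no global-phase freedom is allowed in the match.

It was Y(q1) that produced the state shown.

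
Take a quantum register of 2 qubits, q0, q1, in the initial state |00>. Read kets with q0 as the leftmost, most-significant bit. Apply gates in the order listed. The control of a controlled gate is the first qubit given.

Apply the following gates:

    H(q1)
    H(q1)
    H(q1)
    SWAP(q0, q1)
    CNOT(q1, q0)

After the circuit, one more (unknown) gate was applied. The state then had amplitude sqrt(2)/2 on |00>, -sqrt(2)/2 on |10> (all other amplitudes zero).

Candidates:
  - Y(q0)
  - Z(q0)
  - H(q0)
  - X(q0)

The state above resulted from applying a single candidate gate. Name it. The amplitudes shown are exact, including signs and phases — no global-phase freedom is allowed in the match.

The unique candidate consistent with the amplitudes is Z(q0).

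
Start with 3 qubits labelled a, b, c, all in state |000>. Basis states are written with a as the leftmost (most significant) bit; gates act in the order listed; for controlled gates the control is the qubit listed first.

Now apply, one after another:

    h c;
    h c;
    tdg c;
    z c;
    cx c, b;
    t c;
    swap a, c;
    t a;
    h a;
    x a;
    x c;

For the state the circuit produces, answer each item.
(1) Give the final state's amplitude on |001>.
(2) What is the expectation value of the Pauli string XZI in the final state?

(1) The final state's coefficient on |001> equals sqrt(2)/2. Key observation: steps 1-2 multiply out to the identity, so the circuit reduces to the remaining gates.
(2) In the final state, XZI has expectation 1.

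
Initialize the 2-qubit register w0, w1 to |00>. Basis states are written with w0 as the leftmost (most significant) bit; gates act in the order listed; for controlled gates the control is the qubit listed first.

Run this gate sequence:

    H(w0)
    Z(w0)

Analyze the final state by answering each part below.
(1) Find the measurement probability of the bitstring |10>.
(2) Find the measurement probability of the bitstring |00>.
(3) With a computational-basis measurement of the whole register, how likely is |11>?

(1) Outcome |10> occurs with probability 1/2.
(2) A full measurement returns |00> with probability 1/2.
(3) The probability of measuring |11> is 0.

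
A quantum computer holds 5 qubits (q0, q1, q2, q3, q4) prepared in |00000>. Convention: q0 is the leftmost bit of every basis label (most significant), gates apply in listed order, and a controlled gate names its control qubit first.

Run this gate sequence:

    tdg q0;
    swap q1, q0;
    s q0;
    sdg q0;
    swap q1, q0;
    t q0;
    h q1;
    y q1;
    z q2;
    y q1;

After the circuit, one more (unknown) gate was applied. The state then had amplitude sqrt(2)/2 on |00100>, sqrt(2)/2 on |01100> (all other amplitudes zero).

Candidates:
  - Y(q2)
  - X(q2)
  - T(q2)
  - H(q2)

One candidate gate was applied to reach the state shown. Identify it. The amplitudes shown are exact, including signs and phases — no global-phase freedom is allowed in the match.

It was X(q2) that produced the state shown. Key observation: steps 1-6 multiply out to the identity, so the circuit reduces to the remaining gates.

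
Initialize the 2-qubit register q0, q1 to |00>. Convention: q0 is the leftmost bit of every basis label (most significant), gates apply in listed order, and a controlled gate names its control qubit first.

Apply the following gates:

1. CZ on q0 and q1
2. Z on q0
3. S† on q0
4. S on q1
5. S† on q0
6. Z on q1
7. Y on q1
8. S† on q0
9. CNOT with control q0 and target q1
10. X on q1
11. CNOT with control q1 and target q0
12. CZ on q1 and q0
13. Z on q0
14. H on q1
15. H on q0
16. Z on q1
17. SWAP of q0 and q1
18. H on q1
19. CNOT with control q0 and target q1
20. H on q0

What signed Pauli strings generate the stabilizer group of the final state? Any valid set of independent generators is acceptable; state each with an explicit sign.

The final state is stabilized by the group generated by +XZ, -ZX; other independent generating sets are equally valid.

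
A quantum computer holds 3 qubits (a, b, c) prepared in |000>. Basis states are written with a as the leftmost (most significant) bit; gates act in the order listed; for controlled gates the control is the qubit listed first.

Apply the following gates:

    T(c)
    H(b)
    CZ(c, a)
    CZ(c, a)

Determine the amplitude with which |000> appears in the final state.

The amplitude on |000> is sqrt(2)/2.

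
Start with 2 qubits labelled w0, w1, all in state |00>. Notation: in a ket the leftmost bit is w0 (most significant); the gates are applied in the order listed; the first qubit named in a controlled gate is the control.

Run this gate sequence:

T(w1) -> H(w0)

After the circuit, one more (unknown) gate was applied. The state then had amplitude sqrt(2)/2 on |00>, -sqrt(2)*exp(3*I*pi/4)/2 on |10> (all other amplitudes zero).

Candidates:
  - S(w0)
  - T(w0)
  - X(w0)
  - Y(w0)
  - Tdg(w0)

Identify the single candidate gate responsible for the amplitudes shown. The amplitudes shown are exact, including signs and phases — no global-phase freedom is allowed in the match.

It was Tdg(w0) that produced the state shown.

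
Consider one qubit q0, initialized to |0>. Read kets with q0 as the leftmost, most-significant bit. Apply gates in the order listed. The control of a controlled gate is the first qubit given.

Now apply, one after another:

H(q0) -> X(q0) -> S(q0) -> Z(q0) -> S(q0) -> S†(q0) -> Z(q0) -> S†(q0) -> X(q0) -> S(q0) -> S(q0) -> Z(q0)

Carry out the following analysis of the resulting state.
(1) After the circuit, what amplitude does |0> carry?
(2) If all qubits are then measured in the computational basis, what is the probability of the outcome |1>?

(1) |0> carries amplitude sqrt(2)/2 in the final state. Key observation: the block from step 2 through step 9 cancels to the identity and can be dropped.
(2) Outcome |1> occurs with probability 1/2.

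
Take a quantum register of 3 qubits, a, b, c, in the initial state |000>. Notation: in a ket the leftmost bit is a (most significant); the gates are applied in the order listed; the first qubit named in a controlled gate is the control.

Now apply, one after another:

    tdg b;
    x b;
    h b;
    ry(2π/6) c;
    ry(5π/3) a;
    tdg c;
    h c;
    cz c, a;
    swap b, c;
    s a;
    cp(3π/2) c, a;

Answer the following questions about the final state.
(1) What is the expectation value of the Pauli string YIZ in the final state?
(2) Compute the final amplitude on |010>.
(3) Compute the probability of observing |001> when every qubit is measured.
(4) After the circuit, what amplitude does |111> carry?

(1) The expectation value of YIZ is -3*sqrt(2)/16.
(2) |010> carries amplitude -3/8 - sqrt(3)*exp(3*I*pi/4)/8 in the final state.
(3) The probability of measuring |001> is 3*sqrt(6)/64 + 3/16.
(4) |111> carries amplitude sqrt(3)/8 + exp(3*I*pi/4)/8 in the final state.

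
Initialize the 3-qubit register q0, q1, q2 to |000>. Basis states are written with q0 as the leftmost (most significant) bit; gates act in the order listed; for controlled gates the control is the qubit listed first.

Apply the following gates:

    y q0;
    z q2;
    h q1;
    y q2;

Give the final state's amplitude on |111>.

The final state's coefficient on |111> equals -sqrt(2)/2.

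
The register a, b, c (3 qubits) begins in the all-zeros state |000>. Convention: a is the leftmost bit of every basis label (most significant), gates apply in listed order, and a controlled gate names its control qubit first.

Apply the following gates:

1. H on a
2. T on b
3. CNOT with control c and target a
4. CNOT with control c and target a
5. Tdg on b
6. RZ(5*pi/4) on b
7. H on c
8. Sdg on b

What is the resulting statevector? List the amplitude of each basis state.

The final amplitudes are -exp(3*I*pi/8)/2 on |000>, -exp(3*I*pi/8)/2 on |001>, 0 on |010>, 0 on |011>, -exp(3*I*pi/8)/2 on |100>, -exp(3*I*pi/8)/2 on |101>, 0 on |110>, 0 on |111>. Key observation: gates 2-5 undo each other exactly, leaving only the rest of the circuit to track.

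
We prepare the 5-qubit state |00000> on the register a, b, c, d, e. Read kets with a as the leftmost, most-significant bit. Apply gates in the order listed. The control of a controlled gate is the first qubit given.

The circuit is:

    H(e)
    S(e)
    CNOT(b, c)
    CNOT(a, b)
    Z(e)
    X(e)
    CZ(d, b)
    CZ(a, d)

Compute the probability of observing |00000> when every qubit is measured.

Outcome |00000> occurs with probability 1/2.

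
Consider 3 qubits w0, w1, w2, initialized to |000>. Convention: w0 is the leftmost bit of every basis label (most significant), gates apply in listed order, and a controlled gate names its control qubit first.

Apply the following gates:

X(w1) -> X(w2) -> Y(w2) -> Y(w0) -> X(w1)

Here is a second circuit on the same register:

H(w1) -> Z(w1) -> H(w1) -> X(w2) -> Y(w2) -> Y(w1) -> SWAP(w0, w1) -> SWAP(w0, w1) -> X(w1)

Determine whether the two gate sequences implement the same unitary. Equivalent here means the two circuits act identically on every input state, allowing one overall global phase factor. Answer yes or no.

No: there is an input state on which the two circuits produce genuinely different outputs (not merely differing by a phase).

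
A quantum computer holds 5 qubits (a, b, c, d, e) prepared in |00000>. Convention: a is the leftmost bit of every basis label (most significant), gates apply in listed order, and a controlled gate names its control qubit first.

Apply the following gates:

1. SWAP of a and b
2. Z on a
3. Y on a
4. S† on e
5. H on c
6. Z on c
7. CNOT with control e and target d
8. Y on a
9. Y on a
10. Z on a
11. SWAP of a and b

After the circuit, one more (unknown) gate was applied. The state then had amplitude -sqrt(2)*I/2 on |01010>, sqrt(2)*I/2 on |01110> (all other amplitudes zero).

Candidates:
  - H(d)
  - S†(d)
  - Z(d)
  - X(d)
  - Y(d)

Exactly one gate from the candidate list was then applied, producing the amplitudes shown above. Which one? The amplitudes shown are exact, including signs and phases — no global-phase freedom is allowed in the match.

It was X(d) that produced the state shown.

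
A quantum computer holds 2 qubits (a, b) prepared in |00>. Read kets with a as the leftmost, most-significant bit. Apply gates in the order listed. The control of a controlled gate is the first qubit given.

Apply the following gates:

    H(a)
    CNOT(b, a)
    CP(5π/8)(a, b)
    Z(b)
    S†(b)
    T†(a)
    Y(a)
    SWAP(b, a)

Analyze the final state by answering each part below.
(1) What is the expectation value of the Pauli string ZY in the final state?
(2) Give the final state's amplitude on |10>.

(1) In the final state, ZY has expectation -sqrt(2)/2.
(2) The final state's coefficient on |10> equals 0.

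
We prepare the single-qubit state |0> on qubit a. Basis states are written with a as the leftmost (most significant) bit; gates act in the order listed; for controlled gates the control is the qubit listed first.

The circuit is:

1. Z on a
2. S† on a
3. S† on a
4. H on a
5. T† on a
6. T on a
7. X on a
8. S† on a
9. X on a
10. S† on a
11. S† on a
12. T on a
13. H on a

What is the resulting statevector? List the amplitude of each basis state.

After the circuit, the state carries amplitude -I/2 - exp(I*pi/4)/2 on |0>, -I/2 + exp(I*pi/4)/2 on |1>.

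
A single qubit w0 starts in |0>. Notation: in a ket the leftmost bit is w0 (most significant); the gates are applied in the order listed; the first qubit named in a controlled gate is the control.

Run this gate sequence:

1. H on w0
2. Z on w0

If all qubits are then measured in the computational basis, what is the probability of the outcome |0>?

A full measurement returns |0> with probability 1/2.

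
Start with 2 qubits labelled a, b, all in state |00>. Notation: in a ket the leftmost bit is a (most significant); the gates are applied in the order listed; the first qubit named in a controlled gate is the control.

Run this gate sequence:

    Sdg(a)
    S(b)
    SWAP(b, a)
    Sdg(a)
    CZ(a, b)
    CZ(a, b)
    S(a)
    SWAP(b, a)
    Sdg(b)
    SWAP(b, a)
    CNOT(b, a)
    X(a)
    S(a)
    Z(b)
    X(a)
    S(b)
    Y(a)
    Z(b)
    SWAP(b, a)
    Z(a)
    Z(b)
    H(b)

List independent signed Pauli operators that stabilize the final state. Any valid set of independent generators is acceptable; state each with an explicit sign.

The final state is stabilized by the group generated by -IX, +ZI; other independent generating sets are equally valid. Key observation: gates 2-9 undo each other exactly, leaving only the rest of the circuit to track.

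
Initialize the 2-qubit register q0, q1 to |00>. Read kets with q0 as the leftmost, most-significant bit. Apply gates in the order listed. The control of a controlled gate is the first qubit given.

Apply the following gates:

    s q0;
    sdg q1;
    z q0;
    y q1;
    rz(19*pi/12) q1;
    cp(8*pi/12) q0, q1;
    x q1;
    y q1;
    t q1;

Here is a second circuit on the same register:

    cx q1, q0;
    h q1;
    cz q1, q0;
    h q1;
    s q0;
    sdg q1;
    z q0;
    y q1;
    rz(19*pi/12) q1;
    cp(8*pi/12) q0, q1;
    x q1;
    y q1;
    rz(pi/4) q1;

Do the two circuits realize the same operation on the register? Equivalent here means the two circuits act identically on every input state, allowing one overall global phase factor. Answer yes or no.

No, they are not equivalent — no single phase factor reconciles the two unitaries.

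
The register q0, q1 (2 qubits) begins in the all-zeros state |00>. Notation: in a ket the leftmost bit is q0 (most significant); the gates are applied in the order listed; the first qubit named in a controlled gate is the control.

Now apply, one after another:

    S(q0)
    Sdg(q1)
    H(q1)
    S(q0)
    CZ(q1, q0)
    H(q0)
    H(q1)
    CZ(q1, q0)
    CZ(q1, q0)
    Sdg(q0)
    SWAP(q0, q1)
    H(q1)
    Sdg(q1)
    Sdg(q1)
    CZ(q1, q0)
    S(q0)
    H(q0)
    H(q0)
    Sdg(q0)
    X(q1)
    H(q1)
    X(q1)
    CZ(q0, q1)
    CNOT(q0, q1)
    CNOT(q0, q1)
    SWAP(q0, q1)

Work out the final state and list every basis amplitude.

After the circuit, the state carries amplitude -sqrt(2)/2 on |00>, 0 on |01>, -sqrt(2)*I/2 on |10>, 0 on |11>.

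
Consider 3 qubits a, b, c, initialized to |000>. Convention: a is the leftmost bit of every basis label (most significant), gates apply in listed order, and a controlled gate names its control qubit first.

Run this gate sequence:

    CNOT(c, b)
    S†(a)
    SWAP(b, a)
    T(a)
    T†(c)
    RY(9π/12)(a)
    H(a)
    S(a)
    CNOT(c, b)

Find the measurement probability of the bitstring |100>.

Outcome |100> occurs with probability 1/2 - sqrt(2)/4.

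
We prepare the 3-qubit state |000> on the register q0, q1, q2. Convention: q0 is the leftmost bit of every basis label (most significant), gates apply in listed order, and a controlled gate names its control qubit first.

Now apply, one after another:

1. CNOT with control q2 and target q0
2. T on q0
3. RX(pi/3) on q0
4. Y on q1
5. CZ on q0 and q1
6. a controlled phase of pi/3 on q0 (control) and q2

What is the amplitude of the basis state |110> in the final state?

The final state's coefficient on |110> equals -1/2.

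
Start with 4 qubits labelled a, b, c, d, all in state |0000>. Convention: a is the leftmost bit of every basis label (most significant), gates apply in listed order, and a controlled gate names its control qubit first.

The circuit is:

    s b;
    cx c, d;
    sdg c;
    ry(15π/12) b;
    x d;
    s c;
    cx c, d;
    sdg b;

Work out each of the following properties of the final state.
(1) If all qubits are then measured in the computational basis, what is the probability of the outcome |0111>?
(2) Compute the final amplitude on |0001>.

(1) The probability of measuring |0111> is 0.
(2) The final state's coefficient on |0001> equals -sqrt(2 - sqrt(2))/2.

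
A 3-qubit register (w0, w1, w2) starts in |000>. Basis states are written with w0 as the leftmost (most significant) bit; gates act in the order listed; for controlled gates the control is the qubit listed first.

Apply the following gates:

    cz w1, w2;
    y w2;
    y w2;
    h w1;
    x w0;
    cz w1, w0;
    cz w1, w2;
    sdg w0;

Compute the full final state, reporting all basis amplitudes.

The final amplitudes are -sqrt(2)*I/2 on |100>, sqrt(2)*I/2 on |110>, and 0 on every other basis state.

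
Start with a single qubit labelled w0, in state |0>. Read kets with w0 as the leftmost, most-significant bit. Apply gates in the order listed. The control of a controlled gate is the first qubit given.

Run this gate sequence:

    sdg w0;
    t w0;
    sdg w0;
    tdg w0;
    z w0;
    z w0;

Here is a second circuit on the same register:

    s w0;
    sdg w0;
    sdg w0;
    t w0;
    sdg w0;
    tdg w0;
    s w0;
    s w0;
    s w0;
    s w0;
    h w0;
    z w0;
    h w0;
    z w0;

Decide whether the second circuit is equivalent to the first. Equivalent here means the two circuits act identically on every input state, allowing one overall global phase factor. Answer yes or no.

No: there is an input state on which the two circuits produce genuinely different outputs (not merely differing by a phase).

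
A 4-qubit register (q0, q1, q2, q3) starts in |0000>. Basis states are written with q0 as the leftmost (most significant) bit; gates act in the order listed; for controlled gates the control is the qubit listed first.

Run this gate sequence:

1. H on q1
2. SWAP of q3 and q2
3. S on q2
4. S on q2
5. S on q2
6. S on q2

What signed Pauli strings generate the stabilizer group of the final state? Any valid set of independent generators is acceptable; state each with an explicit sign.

The stabilizer group can be generated by +IXII, +ZIII, +IIZI, +IIIZ, among other valid generating sets. Key observation: gates 3-6 undo each other exactly, leaving only the rest of the circuit to track.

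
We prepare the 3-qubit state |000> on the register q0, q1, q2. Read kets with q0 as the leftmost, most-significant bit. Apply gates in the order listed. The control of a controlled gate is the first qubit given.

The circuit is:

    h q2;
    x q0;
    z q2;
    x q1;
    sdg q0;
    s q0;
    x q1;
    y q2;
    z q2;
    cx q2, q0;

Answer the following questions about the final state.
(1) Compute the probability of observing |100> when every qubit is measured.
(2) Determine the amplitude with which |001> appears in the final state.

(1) The probability of measuring |100> is 1/2. Key observation: the block from step 4 through step 7 cancels to the identity and can be dropped.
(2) The final state's coefficient on |001> equals -sqrt(2)*I/2.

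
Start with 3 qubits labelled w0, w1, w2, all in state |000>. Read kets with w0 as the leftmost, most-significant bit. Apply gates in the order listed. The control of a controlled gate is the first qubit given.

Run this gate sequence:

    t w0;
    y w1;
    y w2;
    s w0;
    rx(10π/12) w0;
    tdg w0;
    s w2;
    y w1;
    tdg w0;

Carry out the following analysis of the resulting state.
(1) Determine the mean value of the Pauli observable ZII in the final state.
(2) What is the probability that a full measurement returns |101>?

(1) The expectation value of ZII is -sqrt(3)/2.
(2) A full measurement returns |101> with probability sqrt(3)/4 + 1/2.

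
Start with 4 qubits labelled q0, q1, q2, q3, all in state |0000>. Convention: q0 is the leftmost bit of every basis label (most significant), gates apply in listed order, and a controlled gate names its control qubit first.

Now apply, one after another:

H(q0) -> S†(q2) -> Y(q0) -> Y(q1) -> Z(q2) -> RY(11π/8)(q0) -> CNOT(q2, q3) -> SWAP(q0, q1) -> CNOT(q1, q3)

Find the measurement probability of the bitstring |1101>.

A full measurement returns |1101> with probability sqrt(sqrt(2) + 2)/4 + 1/2.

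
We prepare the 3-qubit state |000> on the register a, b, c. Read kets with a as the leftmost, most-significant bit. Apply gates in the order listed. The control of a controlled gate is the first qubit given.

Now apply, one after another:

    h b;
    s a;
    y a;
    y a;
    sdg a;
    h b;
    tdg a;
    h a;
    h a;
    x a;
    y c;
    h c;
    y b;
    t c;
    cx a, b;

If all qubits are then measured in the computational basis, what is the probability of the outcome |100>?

The probability of measuring |100> is 1/2. Key observation: the block from step 1 through step 6 cancels to the identity and can be dropped.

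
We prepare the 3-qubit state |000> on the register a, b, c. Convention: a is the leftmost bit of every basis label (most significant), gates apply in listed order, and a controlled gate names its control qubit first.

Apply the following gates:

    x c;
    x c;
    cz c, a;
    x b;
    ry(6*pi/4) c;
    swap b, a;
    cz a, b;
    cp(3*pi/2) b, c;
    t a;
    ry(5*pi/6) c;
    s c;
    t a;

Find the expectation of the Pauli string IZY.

The observable IZY averages to sqrt(3)/2.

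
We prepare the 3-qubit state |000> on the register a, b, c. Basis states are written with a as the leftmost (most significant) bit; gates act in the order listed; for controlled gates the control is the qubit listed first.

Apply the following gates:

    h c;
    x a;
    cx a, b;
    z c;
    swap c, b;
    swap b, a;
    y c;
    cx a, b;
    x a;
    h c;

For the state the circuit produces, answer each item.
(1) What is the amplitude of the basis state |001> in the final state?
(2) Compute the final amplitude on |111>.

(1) The final state's coefficient on |001> equals I/2.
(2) The amplitude on |111> is -I/2.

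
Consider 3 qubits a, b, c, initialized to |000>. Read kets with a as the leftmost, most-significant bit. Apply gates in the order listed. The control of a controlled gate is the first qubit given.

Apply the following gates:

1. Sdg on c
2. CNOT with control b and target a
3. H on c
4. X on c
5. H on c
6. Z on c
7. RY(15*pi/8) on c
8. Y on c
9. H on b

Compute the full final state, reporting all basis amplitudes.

The final amplitudes are -sqrt(2)*I*sin(pi/16)/2 on |000>, -sqrt(2)*I*cos(pi/16)/2 on |001>, -sqrt(2)*I*sin(pi/16)/2 on |010>, -sqrt(2)*I*cos(pi/16)/2 on |011>, 0 on |100>, 0 on |101>, 0 on |110>, 0 on |111>.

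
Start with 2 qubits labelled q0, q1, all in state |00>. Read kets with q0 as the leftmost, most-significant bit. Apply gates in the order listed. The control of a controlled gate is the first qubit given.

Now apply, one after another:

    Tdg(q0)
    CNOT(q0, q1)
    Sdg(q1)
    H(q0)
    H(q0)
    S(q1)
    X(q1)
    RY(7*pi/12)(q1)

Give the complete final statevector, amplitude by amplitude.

The final amplitudes are -sqrt(sqrt(2) + 2)/4 - sqrt(6 - 3*sqrt(2))/4 on |00>, -sqrt(2 - sqrt(2))/4 + sqrt(3*sqrt(2) + 6)/4 on |01>, 0 on |10>, 0 on |11>. Key observation: gates 3-6 undo each other exactly, leaving only the rest of the circuit to track.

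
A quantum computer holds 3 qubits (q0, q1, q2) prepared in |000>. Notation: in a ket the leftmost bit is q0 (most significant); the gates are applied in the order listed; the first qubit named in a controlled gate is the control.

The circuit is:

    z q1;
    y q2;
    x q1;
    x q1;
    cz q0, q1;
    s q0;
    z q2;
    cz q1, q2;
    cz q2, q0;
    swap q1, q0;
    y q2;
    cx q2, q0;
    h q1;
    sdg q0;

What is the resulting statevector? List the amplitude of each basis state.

After the circuit, the state carries amplitude -sqrt(2)/2 on |000>, -sqrt(2)/2 on |010>, and 0 on every other basis state.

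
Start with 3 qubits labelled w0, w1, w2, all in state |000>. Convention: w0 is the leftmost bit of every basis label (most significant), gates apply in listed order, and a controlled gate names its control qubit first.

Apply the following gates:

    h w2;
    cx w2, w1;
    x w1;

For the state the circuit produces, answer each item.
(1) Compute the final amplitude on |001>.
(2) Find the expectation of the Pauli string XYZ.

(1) The final state's coefficient on |001> equals sqrt(2)/2.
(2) In the final state, XYZ has expectation 0.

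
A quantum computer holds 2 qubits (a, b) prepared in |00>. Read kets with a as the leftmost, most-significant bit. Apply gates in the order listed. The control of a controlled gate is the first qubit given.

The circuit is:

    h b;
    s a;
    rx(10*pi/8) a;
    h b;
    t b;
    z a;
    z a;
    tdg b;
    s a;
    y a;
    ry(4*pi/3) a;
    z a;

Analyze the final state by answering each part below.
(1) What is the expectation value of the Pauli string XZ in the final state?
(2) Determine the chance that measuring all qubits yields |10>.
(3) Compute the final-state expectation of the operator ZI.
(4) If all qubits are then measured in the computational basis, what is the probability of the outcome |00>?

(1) The observable XZ averages to sqrt(2)/4 + sqrt(6)/4.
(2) The probability of measuring |10> is -sqrt(6)/8 + sqrt(2)/8 + 1/2.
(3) The expectation value of ZI is -sqrt(2)/4 + sqrt(6)/4.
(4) The probability of measuring |00> is -sqrt(2)/8 + sqrt(6)/8 + 1/2.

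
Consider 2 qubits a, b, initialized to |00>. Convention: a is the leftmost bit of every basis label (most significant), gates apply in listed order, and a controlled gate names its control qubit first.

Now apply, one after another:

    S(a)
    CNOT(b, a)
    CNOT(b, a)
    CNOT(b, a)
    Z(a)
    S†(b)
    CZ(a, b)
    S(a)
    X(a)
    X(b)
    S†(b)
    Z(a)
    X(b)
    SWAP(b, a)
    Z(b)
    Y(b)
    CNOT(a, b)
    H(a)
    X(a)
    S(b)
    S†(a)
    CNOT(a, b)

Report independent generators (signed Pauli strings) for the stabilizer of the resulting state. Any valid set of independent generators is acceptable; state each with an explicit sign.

The final state is stabilized by the group generated by -XY, +ZZ; other independent generating sets are equally valid. Key observation: the block from step 3 through step 4 cancels to the identity and can be dropped.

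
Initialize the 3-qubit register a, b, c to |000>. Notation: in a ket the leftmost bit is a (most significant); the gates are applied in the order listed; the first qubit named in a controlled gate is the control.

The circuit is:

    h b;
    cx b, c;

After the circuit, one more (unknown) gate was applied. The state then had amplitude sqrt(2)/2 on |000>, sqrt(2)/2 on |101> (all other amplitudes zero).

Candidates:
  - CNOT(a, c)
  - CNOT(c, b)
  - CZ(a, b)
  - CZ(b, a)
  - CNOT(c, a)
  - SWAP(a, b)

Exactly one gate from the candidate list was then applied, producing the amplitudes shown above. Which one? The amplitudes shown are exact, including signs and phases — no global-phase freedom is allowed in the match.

The applied gate was SWAP(a, b).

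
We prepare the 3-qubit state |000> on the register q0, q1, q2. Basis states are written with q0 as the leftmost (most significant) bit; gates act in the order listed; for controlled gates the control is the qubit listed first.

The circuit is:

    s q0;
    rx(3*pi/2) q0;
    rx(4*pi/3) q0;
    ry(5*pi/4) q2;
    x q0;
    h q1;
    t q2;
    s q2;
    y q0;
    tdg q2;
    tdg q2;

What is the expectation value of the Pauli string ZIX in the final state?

In the final state, ZIX has expectation sqrt(3)/4.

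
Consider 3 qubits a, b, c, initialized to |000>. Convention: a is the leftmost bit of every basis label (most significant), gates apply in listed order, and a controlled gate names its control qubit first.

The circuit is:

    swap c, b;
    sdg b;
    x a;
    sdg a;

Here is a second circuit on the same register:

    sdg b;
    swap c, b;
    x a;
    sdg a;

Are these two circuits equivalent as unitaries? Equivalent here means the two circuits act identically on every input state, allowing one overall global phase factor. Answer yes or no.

No: there is an input state on which the two circuits produce genuinely different outputs (not merely differing by a phase).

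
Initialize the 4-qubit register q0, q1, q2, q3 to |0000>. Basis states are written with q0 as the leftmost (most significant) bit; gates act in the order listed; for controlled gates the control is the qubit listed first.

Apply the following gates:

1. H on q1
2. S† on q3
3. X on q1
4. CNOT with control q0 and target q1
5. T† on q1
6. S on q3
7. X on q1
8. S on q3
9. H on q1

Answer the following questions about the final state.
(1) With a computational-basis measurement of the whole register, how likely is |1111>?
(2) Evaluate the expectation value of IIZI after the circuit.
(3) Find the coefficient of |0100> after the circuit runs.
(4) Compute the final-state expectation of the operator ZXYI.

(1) A full measurement returns |1111> with probability 0.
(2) The observable IIZI averages to 1.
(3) The amplitude on |0100> is -1/2 - exp(3*I*pi/4)/2.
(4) The observable ZXYI averages to 0.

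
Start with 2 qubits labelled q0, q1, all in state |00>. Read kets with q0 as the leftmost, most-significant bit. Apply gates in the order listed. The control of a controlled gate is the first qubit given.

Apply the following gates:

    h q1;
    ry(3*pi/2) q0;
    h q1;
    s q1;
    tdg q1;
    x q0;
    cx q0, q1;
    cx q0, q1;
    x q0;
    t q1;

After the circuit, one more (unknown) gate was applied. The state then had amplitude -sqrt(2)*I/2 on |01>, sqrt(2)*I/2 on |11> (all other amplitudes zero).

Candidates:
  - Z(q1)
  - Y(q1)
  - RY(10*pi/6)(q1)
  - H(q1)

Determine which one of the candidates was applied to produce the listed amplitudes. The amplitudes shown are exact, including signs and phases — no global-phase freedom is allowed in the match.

The applied gate was Y(q1). Key observation: gates 5-10 undo each other exactly, leaving only the rest of the circuit to track.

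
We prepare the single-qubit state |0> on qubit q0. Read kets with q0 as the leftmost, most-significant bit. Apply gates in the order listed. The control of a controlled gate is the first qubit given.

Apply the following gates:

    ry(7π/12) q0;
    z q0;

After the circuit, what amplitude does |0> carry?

The amplitude on |0> is -sqrt(2 - sqrt(2))/4 + sqrt(3*sqrt(2) + 6)/4.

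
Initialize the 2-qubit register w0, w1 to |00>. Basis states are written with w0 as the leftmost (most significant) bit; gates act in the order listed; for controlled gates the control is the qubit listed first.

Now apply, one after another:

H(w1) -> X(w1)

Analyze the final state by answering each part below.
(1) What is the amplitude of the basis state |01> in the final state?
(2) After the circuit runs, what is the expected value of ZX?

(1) The amplitude on |01> is sqrt(2)/2.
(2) The observable ZX averages to 1.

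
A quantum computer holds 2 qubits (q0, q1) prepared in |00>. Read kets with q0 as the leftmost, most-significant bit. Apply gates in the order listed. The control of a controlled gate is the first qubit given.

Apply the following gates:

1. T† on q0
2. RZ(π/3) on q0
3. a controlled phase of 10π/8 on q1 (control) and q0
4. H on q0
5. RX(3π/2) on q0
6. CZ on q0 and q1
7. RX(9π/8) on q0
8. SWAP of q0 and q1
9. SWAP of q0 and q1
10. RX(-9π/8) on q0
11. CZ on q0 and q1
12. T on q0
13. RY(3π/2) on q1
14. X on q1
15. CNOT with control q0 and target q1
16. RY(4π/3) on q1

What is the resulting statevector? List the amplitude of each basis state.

The final amplitudes are -sqrt(6)*I*exp(-I*pi/6)*sin(7*pi/16)**2/8 + sqrt(2)*exp(-I*pi/6)*sin(7*pi/16)**2/8 - sqrt(6)*I*exp(-I*pi/6)*cos(7*pi/16)**2/8 + sqrt(2)*exp(-I*pi/6)*cos(7*pi/16)**2/8 - sqrt(6)*exp(-I*pi/6)*cos(7*pi/16)**2/8 + sqrt(2)*I*exp(-I*pi/6)*cos(7*pi/16)**2/8 - sqrt(6)*exp(-I*pi/6)*sin(7*pi/16)**2/8 + sqrt(2)*I*exp(-I*pi/6)*sin(7*pi/16)**2/8 on |00>, -sqrt(6)*I*exp(-I*pi/6)*sin(7*pi/16)**2/8 - sqrt(2)*I*exp(-I*pi/6)*sin(7*pi/16)**2/8 - sqrt(6)*I*exp(-I*pi/6)*cos(7*pi/16)**2/8 - sqrt(2)*I*exp(-I*pi/6)*cos(7*pi/16)**2/8 - sqrt(2)*exp(-I*pi/6)*cos(7*pi/16)**2/8 - sqrt(6)*exp(-I*pi/6)*cos(7*pi/16)**2/8 - sqrt(2)*exp(-I*pi/6)*sin(7*pi/16)**2/8 - sqrt(6)*exp(-I*pi/6)*sin(7*pi/16)**2/8 on |01>, -sqrt(2)*I*exp(I*pi/12)*sin(7*pi/16)**2/8 - sqrt(2)*exp(I*pi/12)*sin(7*pi/16)**2/8 - sqrt(2)*I*exp(I*pi/12)*cos(7*pi/16)**2/8 - sqrt(2)*exp(I*pi/12)*cos(7*pi/16)**2/8 + sqrt(6)*exp(I*pi/12)*cos(7*pi/16)**2/8 + sqrt(6)*I*exp(I*pi/12)*cos(7*pi/16)**2/8 + sqrt(6)*exp(I*pi/12)*sin(7*pi/16)**2/8 + sqrt(6)*I*exp(I*pi/12)*sin(7*pi/16)**2/8 on |10>, sqrt(2)*exp(I*pi/12)*cos(7*pi/16)**2/8 + sqrt(6)*exp(I*pi/12)*cos(7*pi/16)**2/8 + sqrt(2)*I*exp(I*pi/12)*cos(7*pi/16)**2/8 + sqrt(6)*I*exp(I*pi/12)*cos(7*pi/16)**2/8 + sqrt(2)*exp(I*pi/12)*sin(7*pi/16)**2/8 + sqrt(6)*exp(I*pi/12)*sin(7*pi/16)**2/8 + sqrt(2)*I*exp(I*pi/12)*sin(7*pi/16)**2/8 + sqrt(6)*I*exp(I*pi/12)*sin(7*pi/16)**2/8 on |11>.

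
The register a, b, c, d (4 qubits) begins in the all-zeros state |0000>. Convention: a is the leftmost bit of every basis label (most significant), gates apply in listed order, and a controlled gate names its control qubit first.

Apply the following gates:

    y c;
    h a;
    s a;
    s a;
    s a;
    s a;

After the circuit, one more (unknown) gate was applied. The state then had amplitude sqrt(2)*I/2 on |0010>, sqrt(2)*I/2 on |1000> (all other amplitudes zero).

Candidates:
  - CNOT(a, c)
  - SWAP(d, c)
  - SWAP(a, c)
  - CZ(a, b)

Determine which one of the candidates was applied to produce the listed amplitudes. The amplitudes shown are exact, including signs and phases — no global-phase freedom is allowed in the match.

The applied gate was CNOT(a, c). Key observation: gates 3-6 undo each other exactly, leaving only the rest of the circuit to track.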